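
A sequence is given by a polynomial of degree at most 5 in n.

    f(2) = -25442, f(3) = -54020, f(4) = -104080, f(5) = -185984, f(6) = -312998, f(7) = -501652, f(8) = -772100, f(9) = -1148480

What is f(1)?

-10528

D1: -28578  -50060  -81904  -127014  -188654  -270448  -376380
D2: -21482  -31844  -45110  -61640  -81794  -105932
D3: -10362  -13266  -16530  -20154  -24138
D4: -2904  -3264  -3624  -3984
D5: -360  -360  -360
The fifth differences are constant at -360.
Work back: -2904 + 360 = -2544;  -10362 + 2544 = -7818;  -21482 + 7818 = -13664;  -28578 + 13664 = -14914;  -25442 + 14914 = -10528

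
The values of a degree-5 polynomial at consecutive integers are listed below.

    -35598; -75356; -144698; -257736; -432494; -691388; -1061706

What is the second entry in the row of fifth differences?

First differences: -39758, -69342, -113038, -174758, -258894, -370318
Second differences: -29584, -43696, -61720, -84136, -111424
Third differences: -14112, -18024, -22416, -27288
Fourth differences: -3912, -4392, -4872
Fifth differences: -480, -480

-480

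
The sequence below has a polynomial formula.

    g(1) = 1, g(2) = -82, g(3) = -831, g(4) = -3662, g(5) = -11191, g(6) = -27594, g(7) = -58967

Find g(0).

D1: -83, -749, -2831, -7529, -16403, -31373
D2: -666, -2082, -4698, -8874, -14970
D3: -1416, -2616, -4176, -6096
D4: -1200, -1560, -1920
D5: -360, -360
The fifth differences are constant at -360.
Work back: -1200 + 360 = -840;  -1416 + 840 = -576;  -666 + 576 = -90;  -83 + 90 = 7;  1 − 7 = -6

-6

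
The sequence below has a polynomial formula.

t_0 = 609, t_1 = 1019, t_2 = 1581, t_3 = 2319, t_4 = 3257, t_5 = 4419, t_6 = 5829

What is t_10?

D1: 410  562  738  938  1162  1410
D2: 152  176  200  224  248
D3: 24  24  24  24
The third differences are constant (24).
248 + 24 = 272;  1410 + 272 = 1682;  5829 + 1682 = 7511
272 + 24 = 296;  1682 + 296 = 1978;  7511 + 1978 = 9489
296 + 24 = 320;  1978 + 320 = 2298;  9489 + 2298 = 11787
320 + 24 = 344;  2298 + 344 = 2642;  11787 + 2642 = 14429

14429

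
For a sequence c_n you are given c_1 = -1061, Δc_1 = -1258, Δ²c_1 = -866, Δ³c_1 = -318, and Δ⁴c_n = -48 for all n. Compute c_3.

-4443

Build the table forward from the leading diagonal:
Fourth differences: -48, -48, -48
Third differences: -318, -366, -414
Second differences: -866, -1184, -1550
First differences: -1258, -2124, -3308
c: -1061, -2319, -4443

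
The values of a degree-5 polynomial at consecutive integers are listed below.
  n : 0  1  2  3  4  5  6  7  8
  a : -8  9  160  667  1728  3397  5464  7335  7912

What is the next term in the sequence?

Δ: 17, 151, 507, 1061, 1669, 2067, 1871, 577
Δ²: 134, 356, 554, 608, 398, -196, -1294
Δ³: 222, 198, 54, -210, -594, -1098
Δ⁴: -24, -144, -264, -384, -504
Δ⁵: -120, -120, -120, -120
Fifth differences constant at -120.
-504 − 120 = -624;  -1098 − 624 = -1722;  -1294 − 1722 = -3016;  577 − 3016 = -2439;  7912 − 2439 = 5473

5473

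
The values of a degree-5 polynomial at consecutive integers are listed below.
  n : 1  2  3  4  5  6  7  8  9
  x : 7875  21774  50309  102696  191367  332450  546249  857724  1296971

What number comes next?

D1: 13899  28535  52387  88671  141083  213799  311475  439247
D2: 14636  23852  36284  52412  72716  97676  127772
D3: 9216  12432  16128  20304  24960  30096
D4: 3216  3696  4176  4656  5136
D5: 480  480  480  480
Fifth differences constant at 480.
5136 + 480 = 5616;  30096 + 5616 = 35712;  127772 + 35712 = 163484;  439247 + 163484 = 602731;  1296971 + 602731 = 1899702

1899702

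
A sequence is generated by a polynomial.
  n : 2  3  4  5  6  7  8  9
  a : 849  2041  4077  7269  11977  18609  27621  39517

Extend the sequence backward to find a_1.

237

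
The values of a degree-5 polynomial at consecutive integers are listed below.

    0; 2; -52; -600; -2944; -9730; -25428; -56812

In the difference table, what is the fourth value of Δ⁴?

D1: 2, -54, -548, -2344, -6786, -15698, -31384
D2: -56, -494, -1796, -4442, -8912, -15686
D3: -438, -1302, -2646, -4470, -6774
D4: -864, -1344, -1824, -2304
D5: -480, -480, -480

-2304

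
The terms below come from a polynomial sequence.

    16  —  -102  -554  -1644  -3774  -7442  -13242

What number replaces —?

18

Using the last 6 terms:
-452, -1090, -2130, -3668, -5800
-638, -1040, -1538, -2132
-402, -498, -594
-96, -96
Constant fourth difference = -96.
Extend backward: -402 + 96 = -306;  -638 + 306 = -332;  -452 + 332 = -120;  -102 + 120 = 18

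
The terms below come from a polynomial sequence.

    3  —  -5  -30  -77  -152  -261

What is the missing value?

Using the last 5 terms:
Δ: -25, -47, -75, -109
Δ²: -22, -28, -34
Δ³: -6, -6
Constant third difference = -6.
Extend backward: -22 + 6 = -16;  -25 + 16 = -9;  -5 + 9 = 4

4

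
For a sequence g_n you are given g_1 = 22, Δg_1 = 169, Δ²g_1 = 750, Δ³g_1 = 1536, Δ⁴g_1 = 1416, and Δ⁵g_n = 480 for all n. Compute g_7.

67126

Build the table forward from the leading diagonal:
Δ⁵: 480, 480, 480, 480, 480, 480, 480
Δ⁴: 1416, 1896, 2376, 2856, 3336, 3816, 4296
Δ³: 1536, 2952, 4848, 7224, 10080, 13416, 17232
Δ²: 750, 2286, 5238, 10086, 17310, 27390, 40806
Δ: 169, 919, 3205, 8443, 18529, 35839, 63229
g: 22, 191, 1110, 4315, 12758, 31287, 67126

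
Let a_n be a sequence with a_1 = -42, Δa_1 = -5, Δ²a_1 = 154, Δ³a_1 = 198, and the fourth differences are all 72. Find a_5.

1726

Build the table forward from the leading diagonal:
D4: 72, 72, 72, 72, 72
D3: 198, 270, 342, 414, 486
D2: 154, 352, 622, 964, 1378
D1: -5, 149, 501, 1123, 2087
a: -42, -47, 102, 603, 1726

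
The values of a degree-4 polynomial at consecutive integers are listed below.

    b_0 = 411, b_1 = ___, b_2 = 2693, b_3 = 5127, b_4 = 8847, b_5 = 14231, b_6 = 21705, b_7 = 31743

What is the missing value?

1215

Using the last 6 terms:
Δ: 2434  3720  5384  7474  10038
Δ²: 1286  1664  2090  2564
Δ³: 378  426  474
Δ⁴: 48  48
Constant fourth difference = 48.
Extend backward: 378 − 48 = 330;  1286 − 330 = 956;  2434 − 956 = 1478;  2693 − 1478 = 1215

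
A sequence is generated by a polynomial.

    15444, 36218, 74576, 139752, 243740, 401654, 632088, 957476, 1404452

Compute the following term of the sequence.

2004210

D1: 20774 , 38358 , 65176 , 103988 , 157914 , 230434 , 325388 , 446976
D2: 17584 , 26818 , 38812 , 53926 , 72520 , 94954 , 121588
D3: 9234 , 11994 , 15114 , 18594 , 22434 , 26634
D4: 2760 , 3120 , 3480 , 3840 , 4200
D5: 360 , 360 , 360 , 360
The fifth differences are constant (360).
4200 + 360 = 4560;  26634 + 4560 = 31194;  121588 + 31194 = 152782;  446976 + 152782 = 599758;  1404452 + 599758 = 2004210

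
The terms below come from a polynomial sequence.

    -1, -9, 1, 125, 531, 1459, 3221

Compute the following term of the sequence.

D1: -8  10  124  406  928  1762
D2: 18  114  282  522  834
D3: 96  168  240  312
D4: 72  72  72
Constant fourth difference = 72, so extend:
312 + 72 = 384;  834 + 384 = 1218;  1762 + 1218 = 2980;  3221 + 2980 = 6201

6201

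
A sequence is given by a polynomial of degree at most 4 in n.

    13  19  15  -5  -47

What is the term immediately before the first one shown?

First differences: 6  -4  -20  -42
Second differences: -10  -16  -22
Third differences: -6  -6
The third differences are constant at -6.
Work back: -10 + 6 = -4;  6 + 4 = 10;  13 − 10 = 3

3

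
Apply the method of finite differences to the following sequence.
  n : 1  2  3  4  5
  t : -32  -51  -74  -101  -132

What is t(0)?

-17

-19, -23, -27, -31
-4, -4, -4
The second differences are constant at -4.
Work back: -19 + 4 = -15;  -32 + 15 = -17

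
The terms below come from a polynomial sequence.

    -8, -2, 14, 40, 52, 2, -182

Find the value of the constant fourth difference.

First differences: 6, 16, 26, 12, -50, -184
Second differences: 10, 10, -14, -62, -134
Third differences: 0, -24, -48, -72
Fourth differences: -24, -24, -24

-24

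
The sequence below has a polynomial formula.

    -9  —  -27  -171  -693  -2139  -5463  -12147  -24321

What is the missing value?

-3

Using the last 7 terms:
First differences: -144, -522, -1446, -3324, -6684, -12174
Second differences: -378, -924, -1878, -3360, -5490
Third differences: -546, -954, -1482, -2130
Fourth differences: -408, -528, -648
Fifth differences: -120, -120
Constant fifth difference = -120.
Extend backward: -408 + 120 = -288;  -546 + 288 = -258;  -378 + 258 = -120;  -144 + 120 = -24;  -27 + 24 = -3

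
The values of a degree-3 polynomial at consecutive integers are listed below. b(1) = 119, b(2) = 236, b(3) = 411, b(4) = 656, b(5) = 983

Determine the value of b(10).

4268

D1: 117, 175, 245, 327
D2: 58, 70, 82
D3: 12, 12
Third differences constant at 12.
82 + 12 = 94;  327 + 94 = 421;  983 + 421 = 1404
94 + 12 = 106;  421 + 106 = 527;  1404 + 527 = 1931
106 + 12 = 118;  527 + 118 = 645;  1931 + 645 = 2576
118 + 12 = 130;  645 + 130 = 775;  2576 + 775 = 3351
130 + 12 = 142;  775 + 142 = 917;  3351 + 917 = 4268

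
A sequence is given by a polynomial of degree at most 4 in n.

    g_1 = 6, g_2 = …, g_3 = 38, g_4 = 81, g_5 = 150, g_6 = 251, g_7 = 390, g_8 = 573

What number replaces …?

Using the last 6 terms:
D1: 43, 69, 101, 139, 183
D2: 26, 32, 38, 44
D3: 6, 6, 6
Constant third difference = 6.
Extend backward: 26 − 6 = 20;  43 − 20 = 23;  38 − 23 = 15

15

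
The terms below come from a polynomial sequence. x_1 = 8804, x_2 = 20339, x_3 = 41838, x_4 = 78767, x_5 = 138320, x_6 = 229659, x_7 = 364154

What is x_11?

1651814

Δ: 11535  21499  36929  59553  91339  134495
Δ²: 9964  15430  22624  31786  43156
Δ³: 5466  7194  9162  11370
Δ⁴: 1728  1968  2208
Δ⁵: 240  240
Fifth differences constant at 240.
2208 + 240 = 2448;  11370 + 2448 = 13818;  43156 + 13818 = 56974;  134495 + 56974 = 191469;  364154 + 191469 = 555623
2448 + 240 = 2688;  13818 + 2688 = 16506;  56974 + 16506 = 73480;  191469 + 73480 = 264949;  555623 + 264949 = 820572
2688 + 240 = 2928;  16506 + 2928 = 19434;  73480 + 19434 = 92914;  264949 + 92914 = 357863;  820572 + 357863 = 1178435
2928 + 240 = 3168;  19434 + 3168 = 22602;  92914 + 22602 = 115516;  357863 + 115516 = 473379;  1178435 + 473379 = 1651814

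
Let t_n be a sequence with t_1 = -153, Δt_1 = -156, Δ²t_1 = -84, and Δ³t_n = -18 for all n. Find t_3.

-549

Build the table forward from the leading diagonal:
Third differences: -18, -18, -18
Second differences: -84, -102, -120
First differences: -156, -240, -342
t: -153, -309, -549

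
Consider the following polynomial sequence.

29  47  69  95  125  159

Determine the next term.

197

18, 22, 26, 30, 34
4, 4, 4, 4
The second differences are constant (4).
34 + 4 = 38;  159 + 38 = 197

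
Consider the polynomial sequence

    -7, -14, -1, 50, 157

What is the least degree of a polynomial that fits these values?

-7, 13, 51, 107
20, 38, 56
18, 18
The third differences are constant, so the polynomial has degree 3.

3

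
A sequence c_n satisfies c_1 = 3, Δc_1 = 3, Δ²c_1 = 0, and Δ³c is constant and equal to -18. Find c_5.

Build the table forward from the leading diagonal:
Δ³: -18, -18, -18, -18, -18
Δ²: 0, -18, -36, -54, -72
Δ: 3, 3, -15, -51, -105
c: 3, 6, 9, -6, -57

-57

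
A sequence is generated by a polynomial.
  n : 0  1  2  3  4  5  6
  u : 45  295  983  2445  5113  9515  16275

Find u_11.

114005

Δ: 250, 688, 1462, 2668, 4402, 6760
Δ²: 438, 774, 1206, 1734, 2358
Δ³: 336, 432, 528, 624
Δ⁴: 96, 96, 96
Constant fourth difference = 96, so extend:
624 + 96 = 720;  2358 + 720 = 3078;  6760 + 3078 = 9838;  16275 + 9838 = 26113
720 + 96 = 816;  3078 + 816 = 3894;  9838 + 3894 = 13732;  26113 + 13732 = 39845
816 + 96 = 912;  3894 + 912 = 4806;  13732 + 4806 = 18538;  39845 + 18538 = 58383
912 + 96 = 1008;  4806 + 1008 = 5814;  18538 + 5814 = 24352;  58383 + 24352 = 82735
1008 + 96 = 1104;  5814 + 1104 = 6918;  24352 + 6918 = 31270;  82735 + 31270 = 114005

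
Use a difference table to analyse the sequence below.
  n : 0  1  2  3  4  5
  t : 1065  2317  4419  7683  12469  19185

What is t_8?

55713

1252 , 2102 , 3264 , 4786 , 6716
850 , 1162 , 1522 , 1930
312 , 360 , 408
48 , 48
Fourth differences constant at 48.
408 + 48 = 456;  1930 + 456 = 2386;  6716 + 2386 = 9102;  19185 + 9102 = 28287
456 + 48 = 504;  2386 + 504 = 2890;  9102 + 2890 = 11992;  28287 + 11992 = 40279
504 + 48 = 552;  2890 + 552 = 3442;  11992 + 3442 = 15434;  40279 + 15434 = 55713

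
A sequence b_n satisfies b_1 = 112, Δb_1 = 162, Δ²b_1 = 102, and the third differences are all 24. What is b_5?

1468

Build the table forward from the leading diagonal:
Δ³: 24, 24, 24, 24, 24
Δ²: 102, 126, 150, 174, 198
Δ: 162, 264, 390, 540, 714
b: 112, 274, 538, 928, 1468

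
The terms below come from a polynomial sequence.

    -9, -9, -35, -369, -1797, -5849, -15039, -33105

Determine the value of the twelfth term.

-325169

D1: 0, -26, -334, -1428, -4052, -9190, -18066
D2: -26, -308, -1094, -2624, -5138, -8876
D3: -282, -786, -1530, -2514, -3738
D4: -504, -744, -984, -1224
D5: -240, -240, -240
Fifth differences constant at -240.
-1224 − 240 = -1464;  -3738 − 1464 = -5202;  -8876 − 5202 = -14078;  -18066 − 14078 = -32144;  -33105 − 32144 = -65249
-1464 − 240 = -1704;  -5202 − 1704 = -6906;  -14078 − 6906 = -20984;  -32144 − 20984 = -53128;  -65249 − 53128 = -118377
-1704 − 240 = -1944;  -6906 − 1944 = -8850;  -20984 − 8850 = -29834;  -53128 − 29834 = -82962;  -118377 − 82962 = -201339
-1944 − 240 = -2184;  -8850 − 2184 = -11034;  -29834 − 11034 = -40868;  -82962 − 40868 = -123830;  -201339 − 123830 = -325169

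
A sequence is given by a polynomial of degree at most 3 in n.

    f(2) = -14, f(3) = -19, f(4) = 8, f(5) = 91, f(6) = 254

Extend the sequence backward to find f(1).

-5, 27, 83, 163
32, 56, 80
24, 24
The third differences are constant at 24.
Work back: 32 − 24 = 8;  -5 − 8 = -13;  -14 + 13 = -1

-1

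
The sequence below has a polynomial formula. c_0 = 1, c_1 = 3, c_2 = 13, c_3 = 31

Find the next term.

57

Δ: 2, 10, 18
Δ²: 8, 8
Constant second difference = 8, so extend:
18 + 8 = 26;  31 + 26 = 57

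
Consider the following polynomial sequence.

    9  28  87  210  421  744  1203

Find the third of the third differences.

24

Δ: 19, 59, 123, 211, 323, 459
Δ²: 40, 64, 88, 112, 136
Δ³: 24, 24, 24, 24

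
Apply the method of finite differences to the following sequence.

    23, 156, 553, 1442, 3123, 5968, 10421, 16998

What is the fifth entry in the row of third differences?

Δ: 133, 397, 889, 1681, 2845, 4453, 6577
Δ²: 264, 492, 792, 1164, 1608, 2124
Δ³: 228, 300, 372, 444, 516
Δ⁴: 72, 72, 72, 72

516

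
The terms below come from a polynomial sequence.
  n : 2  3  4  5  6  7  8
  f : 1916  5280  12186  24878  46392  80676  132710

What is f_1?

D1: 3364, 6906, 12692, 21514, 34284, 52034
D2: 3542, 5786, 8822, 12770, 17750
D3: 2244, 3036, 3948, 4980
D4: 792, 912, 1032
D5: 120, 120
The fifth differences are constant at 120.
Work back: 792 − 120 = 672;  2244 − 672 = 1572;  3542 − 1572 = 1970;  3364 − 1970 = 1394;  1916 − 1394 = 522

522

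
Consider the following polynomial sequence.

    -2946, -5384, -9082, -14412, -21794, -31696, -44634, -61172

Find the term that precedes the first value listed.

D1: -2438, -3698, -5330, -7382, -9902, -12938, -16538
D2: -1260, -1632, -2052, -2520, -3036, -3600
D3: -372, -420, -468, -516, -564
D4: -48, -48, -48, -48
The fourth differences are constant at -48.
Work back: -372 + 48 = -324;  -1260 + 324 = -936;  -2438 + 936 = -1502;  -2946 + 1502 = -1444

-1444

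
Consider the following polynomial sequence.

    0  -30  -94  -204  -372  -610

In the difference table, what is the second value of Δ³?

-12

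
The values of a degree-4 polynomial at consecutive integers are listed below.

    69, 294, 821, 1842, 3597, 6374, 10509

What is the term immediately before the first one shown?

Δ: 225  527  1021  1755  2777  4135
Δ²: 302  494  734  1022  1358
Δ³: 192  240  288  336
Δ⁴: 48  48  48
The fourth differences are constant at 48.
Work back: 192 − 48 = 144;  302 − 144 = 158;  225 − 158 = 67;  69 − 67 = 2

2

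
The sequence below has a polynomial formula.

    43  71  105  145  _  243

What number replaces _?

Using the first 4 terms:
Δ: 28, 34, 40
Δ²: 6, 6
Constant second difference = 6.
Extend forward: 40 + 6 = 46;  145 + 46 = 191

191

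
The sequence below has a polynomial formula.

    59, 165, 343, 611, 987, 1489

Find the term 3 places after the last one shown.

3931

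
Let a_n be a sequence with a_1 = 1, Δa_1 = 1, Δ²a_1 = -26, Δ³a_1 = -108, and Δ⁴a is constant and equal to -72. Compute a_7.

-3623

Build the table forward from the leading diagonal:
Δ⁴: -72, -72, -72, -72, -72, -72, -72
Δ³: -108, -180, -252, -324, -396, -468, -540
Δ²: -26, -134, -314, -566, -890, -1286, -1754
Δ: 1, -25, -159, -473, -1039, -1929, -3215
a: 1, 2, -23, -182, -655, -1694, -3623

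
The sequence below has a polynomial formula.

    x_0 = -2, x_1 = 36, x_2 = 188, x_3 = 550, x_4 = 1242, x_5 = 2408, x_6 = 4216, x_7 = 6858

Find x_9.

D1: 38  152  362  692  1166  1808  2642
D2: 114  210  330  474  642  834
D3: 96  120  144  168  192
D4: 24  24  24  24
Fourth differences constant at 24.
192 + 24 = 216;  834 + 216 = 1050;  2642 + 1050 = 3692;  6858 + 3692 = 10550
216 + 24 = 240;  1050 + 240 = 1290;  3692 + 1290 = 4982;  10550 + 4982 = 15532

15532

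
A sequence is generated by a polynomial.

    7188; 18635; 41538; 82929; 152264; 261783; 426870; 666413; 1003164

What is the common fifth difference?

First differences: 11447, 22903, 41391, 69335, 109519, 165087, 239543, 336751
Second differences: 11456, 18488, 27944, 40184, 55568, 74456, 97208
Third differences: 7032, 9456, 12240, 15384, 18888, 22752
Fourth differences: 2424, 2784, 3144, 3504, 3864
Fifth differences: 360, 360, 360, 360

360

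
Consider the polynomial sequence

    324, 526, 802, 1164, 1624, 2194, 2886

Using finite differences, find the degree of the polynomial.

3

D1: 202, 276, 362, 460, 570, 692
D2: 74, 86, 98, 110, 122
D3: 12, 12, 12, 12
The third differences are constant, so the polynomial has degree 3.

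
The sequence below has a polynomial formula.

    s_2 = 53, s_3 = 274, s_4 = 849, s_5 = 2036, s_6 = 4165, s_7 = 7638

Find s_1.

0

221, 575, 1187, 2129, 3473
354, 612, 942, 1344
258, 330, 402
72, 72
The fourth differences are constant at 72.
Work back: 258 − 72 = 186;  354 − 186 = 168;  221 − 168 = 53;  53 − 53 = 0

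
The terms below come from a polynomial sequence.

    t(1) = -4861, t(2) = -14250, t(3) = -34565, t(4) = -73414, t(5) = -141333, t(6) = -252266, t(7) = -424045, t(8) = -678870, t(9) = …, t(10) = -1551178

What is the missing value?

-1043789

Using the first 8 terms:
D1: -9389, -20315, -38849, -67919, -110933, -171779, -254825
D2: -10926, -18534, -29070, -43014, -60846, -83046
D3: -7608, -10536, -13944, -17832, -22200
D4: -2928, -3408, -3888, -4368
D5: -480, -480, -480
Constant fifth difference = -480.
Extend forward: -4368 − 480 = -4848;  -22200 − 4848 = -27048;  -83046 − 27048 = -110094;  -254825 − 110094 = -364919;  -678870 − 364919 = -1043789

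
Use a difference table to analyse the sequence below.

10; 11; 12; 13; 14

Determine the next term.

15

Δ: 1, 1, 1, 1
Constant first difference = 1, so extend:
14 + 1 = 15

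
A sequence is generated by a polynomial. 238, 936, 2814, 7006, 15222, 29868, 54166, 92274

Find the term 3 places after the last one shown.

347598

Δ: 698  1878  4192  8216  14646  24298  38108
Δ²: 1180  2314  4024  6430  9652  13810
Δ³: 1134  1710  2406  3222  4158
Δ⁴: 576  696  816  936
Δ⁵: 120  120  120
Constant fifth difference = 120, so extend:
936 + 120 = 1056;  4158 + 1056 = 5214;  13810 + 5214 = 19024;  38108 + 19024 = 57132;  92274 + 57132 = 149406
1056 + 120 = 1176;  5214 + 1176 = 6390;  19024 + 6390 = 25414;  57132 + 25414 = 82546;  149406 + 82546 = 231952
1176 + 120 = 1296;  6390 + 1296 = 7686;  25414 + 7686 = 33100;  82546 + 33100 = 115646;  231952 + 115646 = 347598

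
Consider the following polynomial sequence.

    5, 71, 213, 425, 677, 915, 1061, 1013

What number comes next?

645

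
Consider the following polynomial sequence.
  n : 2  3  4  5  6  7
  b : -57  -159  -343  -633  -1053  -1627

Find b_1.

-102  -184  -290  -420  -574
-82  -106  -130  -154
-24  -24  -24
The third differences are constant at -24.
Work back: -82 + 24 = -58;  -102 + 58 = -44;  -57 + 44 = -13

-13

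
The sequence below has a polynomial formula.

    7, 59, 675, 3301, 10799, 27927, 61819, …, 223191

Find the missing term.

122465

Using the first 7 terms:
D1: 52  616  2626  7498  17128  33892
D2: 564  2010  4872  9630  16764
D3: 1446  2862  4758  7134
D4: 1416  1896  2376
D5: 480  480
Constant fifth difference = 480.
Extend forward: 2376 + 480 = 2856;  7134 + 2856 = 9990;  16764 + 9990 = 26754;  33892 + 26754 = 60646;  61819 + 60646 = 122465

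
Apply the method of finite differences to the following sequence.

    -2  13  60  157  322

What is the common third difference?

18

D1: 15, 47, 97, 165
D2: 32, 50, 68
D3: 18, 18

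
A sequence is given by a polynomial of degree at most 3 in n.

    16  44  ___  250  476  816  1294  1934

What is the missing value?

114

Using the last 5 terms:
First differences: 226, 340, 478, 640
Second differences: 114, 138, 162
Third differences: 24, 24
Constant third difference = 24.
Extend backward: 114 − 24 = 90;  226 − 90 = 136;  250 − 136 = 114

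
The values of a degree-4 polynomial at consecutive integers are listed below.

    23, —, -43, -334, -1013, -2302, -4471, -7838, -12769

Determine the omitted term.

34

Using the last 7 terms:
Δ: -291  -679  -1289  -2169  -3367  -4931
Δ²: -388  -610  -880  -1198  -1564
Δ³: -222  -270  -318  -366
Δ⁴: -48  -48  -48
Constant fourth difference = -48.
Extend backward: -222 + 48 = -174;  -388 + 174 = -214;  -291 + 214 = -77;  -43 + 77 = 34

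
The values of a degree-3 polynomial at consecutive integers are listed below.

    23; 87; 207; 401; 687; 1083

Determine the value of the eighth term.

64, 120, 194, 286, 396
56, 74, 92, 110
18, 18, 18
Third differences constant at 18.
110 + 18 = 128;  396 + 128 = 524;  1083 + 524 = 1607
128 + 18 = 146;  524 + 146 = 670;  1607 + 670 = 2277

2277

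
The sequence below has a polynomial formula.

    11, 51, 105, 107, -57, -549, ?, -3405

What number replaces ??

-1579

Using the first 6 terms:
40, 54, 2, -164, -492
14, -52, -166, -328
-66, -114, -162
-48, -48
Constant fourth difference = -48.
Extend forward: -162 − 48 = -210;  -328 − 210 = -538;  -492 − 538 = -1030;  -549 − 1030 = -1579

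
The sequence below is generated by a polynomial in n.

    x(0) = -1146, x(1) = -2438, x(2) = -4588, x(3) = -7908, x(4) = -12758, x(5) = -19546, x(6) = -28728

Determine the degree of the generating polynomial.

D1: -1292, -2150, -3320, -4850, -6788, -9182
D2: -858, -1170, -1530, -1938, -2394
D3: -312, -360, -408, -456
D4: -48, -48, -48
The fourth differences are constant, so the polynomial has degree 4.

4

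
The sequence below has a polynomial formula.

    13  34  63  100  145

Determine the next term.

198

D1: 21, 29, 37, 45
D2: 8, 8, 8
The second differences are constant (8).
45 + 8 = 53;  145 + 53 = 198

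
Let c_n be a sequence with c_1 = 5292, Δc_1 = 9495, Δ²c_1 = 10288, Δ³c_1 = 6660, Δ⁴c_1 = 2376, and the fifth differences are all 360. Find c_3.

34570

Build the table forward from the leading diagonal:
Fifth differences: 360, 360, 360
Fourth differences: 2376, 2736, 3096
Third differences: 6660, 9036, 11772
Second differences: 10288, 16948, 25984
First differences: 9495, 19783, 36731
c: 5292, 14787, 34570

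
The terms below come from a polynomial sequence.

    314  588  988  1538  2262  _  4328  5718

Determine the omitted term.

3184

Using the first 5 terms:
D1: 274, 400, 550, 724
D2: 126, 150, 174
D3: 24, 24
Constant third difference = 24.
Extend forward: 174 + 24 = 198;  724 + 198 = 922;  2262 + 922 = 3184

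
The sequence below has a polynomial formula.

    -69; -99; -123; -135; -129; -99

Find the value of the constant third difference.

6

D1: -30, -24, -12, 6, 30
D2: 6, 12, 18, 24
D3: 6, 6, 6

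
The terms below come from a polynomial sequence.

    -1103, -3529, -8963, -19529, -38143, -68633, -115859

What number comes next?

-185833

First differences: -2426  -5434  -10566  -18614  -30490  -47226
Second differences: -3008  -5132  -8048  -11876  -16736
Third differences: -2124  -2916  -3828  -4860
Fourth differences: -792  -912  -1032
Fifth differences: -120  -120
The fifth differences are constant (-120).
-1032 − 120 = -1152;  -4860 − 1152 = -6012;  -16736 − 6012 = -22748;  -47226 − 22748 = -69974;  -115859 − 69974 = -185833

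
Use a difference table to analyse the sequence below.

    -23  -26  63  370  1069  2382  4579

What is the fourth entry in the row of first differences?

699

Δ: -3, 89, 307, 699, 1313, 2197
Δ²: 92, 218, 392, 614, 884
Δ³: 126, 174, 222, 270
Δ⁴: 48, 48, 48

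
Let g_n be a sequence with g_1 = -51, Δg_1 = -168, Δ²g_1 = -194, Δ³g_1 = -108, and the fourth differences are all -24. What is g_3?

-581

Build the table forward from the leading diagonal:
Δ⁴: -24, -24, -24
Δ³: -108, -132, -156
Δ²: -194, -302, -434
Δ: -168, -362, -664
g: -51, -219, -581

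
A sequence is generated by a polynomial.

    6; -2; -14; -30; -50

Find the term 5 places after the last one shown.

-210

-8, -12, -16, -20
-4, -4, -4
Second differences constant at -4.
-20 − 4 = -24;  -50 − 24 = -74
-24 − 4 = -28;  -74 − 28 = -102
-28 − 4 = -32;  -102 − 32 = -134
-32 − 4 = -36;  -134 − 36 = -170
-36 − 4 = -40;  -170 − 40 = -210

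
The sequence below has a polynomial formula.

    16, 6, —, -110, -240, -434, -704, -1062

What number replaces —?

-32

Using the last 5 terms:
Δ: -130, -194, -270, -358
Δ²: -64, -76, -88
Δ³: -12, -12
Constant third difference = -12.
Extend backward: -64 + 12 = -52;  -130 + 52 = -78;  -110 + 78 = -32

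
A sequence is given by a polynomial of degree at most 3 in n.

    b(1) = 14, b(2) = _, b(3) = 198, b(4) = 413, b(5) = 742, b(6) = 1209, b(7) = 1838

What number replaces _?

Using the last 5 terms:
Δ: 215, 329, 467, 629
Δ²: 114, 138, 162
Δ³: 24, 24
Constant third difference = 24.
Extend backward: 114 − 24 = 90;  215 − 90 = 125;  198 − 125 = 73

73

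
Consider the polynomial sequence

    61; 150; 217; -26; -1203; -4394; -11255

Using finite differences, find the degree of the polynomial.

Δ: 89, 67, -243, -1177, -3191, -6861
Δ²: -22, -310, -934, -2014, -3670
Δ³: -288, -624, -1080, -1656
Δ⁴: -336, -456, -576
Δ⁵: -120, -120
The fifth differences are constant, so the polynomial has degree 5.

5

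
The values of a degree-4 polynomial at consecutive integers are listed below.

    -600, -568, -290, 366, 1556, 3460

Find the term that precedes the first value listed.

D1: 32  278  656  1190  1904
D2: 246  378  534  714
D3: 132  156  180
D4: 24  24
The fourth differences are constant at 24.
Work back: 132 − 24 = 108;  246 − 108 = 138;  32 − 138 = -106;  -600 + 106 = -494

-494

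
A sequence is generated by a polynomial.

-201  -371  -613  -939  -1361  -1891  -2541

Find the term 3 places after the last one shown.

-170, -242, -326, -422, -530, -650
-72, -84, -96, -108, -120
-12, -12, -12, -12
Constant third difference = -12, so extend:
-120 − 12 = -132;  -650 − 132 = -782;  -2541 − 782 = -3323
-132 − 12 = -144;  -782 − 144 = -926;  -3323 − 926 = -4249
-144 − 12 = -156;  -926 − 156 = -1082;  -4249 − 1082 = -5331

-5331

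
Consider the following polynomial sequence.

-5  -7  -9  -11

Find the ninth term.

-2, -2, -2
The first differences are constant (-2).
-11 − 2 = -13
-13 − 2 = -15
-15 − 2 = -17
-17 − 2 = -19
-19 − 2 = -21

-21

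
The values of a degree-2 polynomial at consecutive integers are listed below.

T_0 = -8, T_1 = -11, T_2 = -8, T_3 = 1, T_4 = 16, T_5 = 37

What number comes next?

Δ: -3, 3, 9, 15, 21
Δ²: 6, 6, 6, 6
Second differences constant at 6.
21 + 6 = 27;  37 + 27 = 64

64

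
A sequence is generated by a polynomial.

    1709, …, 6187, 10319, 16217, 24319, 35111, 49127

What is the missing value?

Using the last 6 terms:
First differences: 4132  5898  8102  10792  14016
Second differences: 1766  2204  2690  3224
Third differences: 438  486  534
Fourth differences: 48  48
Constant fourth difference = 48.
Extend backward: 438 − 48 = 390;  1766 − 390 = 1376;  4132 − 1376 = 2756;  6187 − 2756 = 3431

3431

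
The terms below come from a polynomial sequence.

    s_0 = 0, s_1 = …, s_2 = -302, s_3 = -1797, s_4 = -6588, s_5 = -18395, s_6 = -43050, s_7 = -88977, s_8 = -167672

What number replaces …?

Using the last 7 terms:
Δ: -1495  -4791  -11807  -24655  -45927  -78695
Δ²: -3296  -7016  -12848  -21272  -32768
Δ³: -3720  -5832  -8424  -11496
Δ⁴: -2112  -2592  -3072
Δ⁵: -480  -480
Constant fifth difference = -480.
Extend backward: -2112 + 480 = -1632;  -3720 + 1632 = -2088;  -3296 + 2088 = -1208;  -1495 + 1208 = -287;  -302 + 287 = -15

-15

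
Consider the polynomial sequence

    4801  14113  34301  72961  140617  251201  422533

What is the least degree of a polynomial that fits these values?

5

Δ: 9312, 20188, 38660, 67656, 110584, 171332
Δ²: 10876, 18472, 28996, 42928, 60748
Δ³: 7596, 10524, 13932, 17820
Δ⁴: 2928, 3408, 3888
Δ⁵: 480, 480
The fifth differences are constant, so the polynomial has degree 5.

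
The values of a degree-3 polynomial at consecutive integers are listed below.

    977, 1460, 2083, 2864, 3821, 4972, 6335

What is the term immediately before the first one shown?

616

First differences: 483  623  781  957  1151  1363
Second differences: 140  158  176  194  212
Third differences: 18  18  18  18
The third differences are constant at 18.
Work back: 140 − 18 = 122;  483 − 122 = 361;  977 − 361 = 616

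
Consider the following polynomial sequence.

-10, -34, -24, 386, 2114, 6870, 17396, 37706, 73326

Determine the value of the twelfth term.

355026

-24 , 10 , 410 , 1728 , 4756 , 10526 , 20310 , 35620
34 , 400 , 1318 , 3028 , 5770 , 9784 , 15310
366 , 918 , 1710 , 2742 , 4014 , 5526
552 , 792 , 1032 , 1272 , 1512
240 , 240 , 240 , 240
Fifth differences constant at 240.
1512 + 240 = 1752;  5526 + 1752 = 7278;  15310 + 7278 = 22588;  35620 + 22588 = 58208;  73326 + 58208 = 131534
1752 + 240 = 1992;  7278 + 1992 = 9270;  22588 + 9270 = 31858;  58208 + 31858 = 90066;  131534 + 90066 = 221600
1992 + 240 = 2232;  9270 + 2232 = 11502;  31858 + 11502 = 43360;  90066 + 43360 = 133426;  221600 + 133426 = 355026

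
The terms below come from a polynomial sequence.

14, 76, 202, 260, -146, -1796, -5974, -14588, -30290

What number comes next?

D1: 62  126  58  -406  -1650  -4178  -8614  -15702
D2: 64  -68  -464  -1244  -2528  -4436  -7088
D3: -132  -396  -780  -1284  -1908  -2652
D4: -264  -384  -504  -624  -744
D5: -120  -120  -120  -120
The fifth differences are constant (-120).
-744 − 120 = -864;  -2652 − 864 = -3516;  -7088 − 3516 = -10604;  -15702 − 10604 = -26306;  -30290 − 26306 = -56596

-56596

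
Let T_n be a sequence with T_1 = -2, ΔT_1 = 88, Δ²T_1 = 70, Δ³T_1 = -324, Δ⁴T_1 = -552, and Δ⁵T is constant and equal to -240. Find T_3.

Build the table forward from the leading diagonal:
D5: -240  -240  -240
D4: -552  -792  -1032
D3: -324  -876  -1668
D2: 70  -254  -1130
D1: 88  158  -96
T: -2  86  244

244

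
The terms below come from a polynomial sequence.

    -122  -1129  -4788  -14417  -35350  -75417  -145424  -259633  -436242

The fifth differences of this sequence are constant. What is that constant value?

Δ: -1007, -3659, -9629, -20933, -40067, -70007, -114209, -176609
Δ²: -2652, -5970, -11304, -19134, -29940, -44202, -62400
Δ³: -3318, -5334, -7830, -10806, -14262, -18198
Δ⁴: -2016, -2496, -2976, -3456, -3936
Δ⁵: -480, -480, -480, -480

-480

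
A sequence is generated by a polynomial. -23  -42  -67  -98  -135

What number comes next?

D1: -19  -25  -31  -37
D2: -6  -6  -6
The second differences are constant (-6).
-37 − 6 = -43;  -135 − 43 = -178

-178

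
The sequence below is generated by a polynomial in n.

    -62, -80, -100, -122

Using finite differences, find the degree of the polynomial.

2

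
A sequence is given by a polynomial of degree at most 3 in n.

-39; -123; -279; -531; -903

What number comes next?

-1419

-84, -156, -252, -372
-72, -96, -120
-24, -24
Constant third difference = -24, so extend:
-120 − 24 = -144;  -372 − 144 = -516;  -903 − 516 = -1419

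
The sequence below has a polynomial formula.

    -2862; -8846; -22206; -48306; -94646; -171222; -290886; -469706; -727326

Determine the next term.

D1: -5984, -13360, -26100, -46340, -76576, -119664, -178820, -257620
D2: -7376, -12740, -20240, -30236, -43088, -59156, -78800
D3: -5364, -7500, -9996, -12852, -16068, -19644
D4: -2136, -2496, -2856, -3216, -3576
D5: -360, -360, -360, -360
Fifth differences constant at -360.
-3576 − 360 = -3936;  -19644 − 3936 = -23580;  -78800 − 23580 = -102380;  -257620 − 102380 = -360000;  -727326 − 360000 = -1087326

-1087326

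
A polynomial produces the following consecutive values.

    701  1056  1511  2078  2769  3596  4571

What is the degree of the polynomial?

3

355, 455, 567, 691, 827, 975
100, 112, 124, 136, 148
12, 12, 12, 12
The third differences are constant, so the polynomial has degree 3.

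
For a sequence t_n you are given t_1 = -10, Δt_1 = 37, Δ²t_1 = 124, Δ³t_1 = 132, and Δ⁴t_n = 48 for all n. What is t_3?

188

Build the table forward from the leading diagonal:
Fourth differences: 48, 48, 48
Third differences: 132, 180, 228
Second differences: 124, 256, 436
First differences: 37, 161, 417
t: -10, 27, 188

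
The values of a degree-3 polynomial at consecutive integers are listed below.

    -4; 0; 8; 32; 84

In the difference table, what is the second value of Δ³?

First differences: 4, 8, 24, 52
Second differences: 4, 16, 28
Third differences: 12, 12

12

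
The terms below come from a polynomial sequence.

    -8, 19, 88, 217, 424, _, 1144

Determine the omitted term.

727

Using the first 5 terms:
D1: 27, 69, 129, 207
D2: 42, 60, 78
D3: 18, 18
Constant third difference = 18.
Extend forward: 78 + 18 = 96;  207 + 96 = 303;  424 + 303 = 727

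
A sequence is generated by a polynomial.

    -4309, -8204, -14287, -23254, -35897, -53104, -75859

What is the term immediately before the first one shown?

-2002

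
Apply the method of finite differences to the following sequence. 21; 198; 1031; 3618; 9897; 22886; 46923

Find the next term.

87906

177, 833, 2587, 6279, 12989, 24037
656, 1754, 3692, 6710, 11048
1098, 1938, 3018, 4338
840, 1080, 1320
240, 240
Constant fifth difference = 240, so extend:
1320 + 240 = 1560;  4338 + 1560 = 5898;  11048 + 5898 = 16946;  24037 + 16946 = 40983;  46923 + 40983 = 87906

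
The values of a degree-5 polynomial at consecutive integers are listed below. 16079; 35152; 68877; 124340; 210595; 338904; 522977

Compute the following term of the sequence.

779212

First differences: 19073 , 33725 , 55463 , 86255 , 128309 , 184073
Second differences: 14652 , 21738 , 30792 , 42054 , 55764
Third differences: 7086 , 9054 , 11262 , 13710
Fourth differences: 1968 , 2208 , 2448
Fifth differences: 240 , 240
Fifth differences constant at 240.
2448 + 240 = 2688;  13710 + 2688 = 16398;  55764 + 16398 = 72162;  184073 + 72162 = 256235;  522977 + 256235 = 779212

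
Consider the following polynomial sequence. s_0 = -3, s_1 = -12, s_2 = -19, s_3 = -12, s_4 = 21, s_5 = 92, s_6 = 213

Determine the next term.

First differences: -9, -7, 7, 33, 71, 121
Second differences: 2, 14, 26, 38, 50
Third differences: 12, 12, 12, 12
Third differences constant at 12.
50 + 12 = 62;  121 + 62 = 183;  213 + 183 = 396

396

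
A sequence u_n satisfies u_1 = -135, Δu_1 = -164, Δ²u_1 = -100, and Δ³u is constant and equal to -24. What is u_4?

Build the table forward from the leading diagonal:
D3: -24  -24  -24  -24
D2: -100  -124  -148  -172
D1: -164  -264  -388  -536
u: -135  -299  -563  -951

-951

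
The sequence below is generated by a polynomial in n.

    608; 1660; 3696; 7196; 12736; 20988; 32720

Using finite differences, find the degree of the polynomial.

4

1052, 2036, 3500, 5540, 8252, 11732
984, 1464, 2040, 2712, 3480
480, 576, 672, 768
96, 96, 96
The fourth differences are constant, so the polynomial has degree 4.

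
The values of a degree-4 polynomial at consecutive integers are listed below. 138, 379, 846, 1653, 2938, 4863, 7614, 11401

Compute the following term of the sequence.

First differences: 241 , 467 , 807 , 1285 , 1925 , 2751 , 3787
Second differences: 226 , 340 , 478 , 640 , 826 , 1036
Third differences: 114 , 138 , 162 , 186 , 210
Fourth differences: 24 , 24 , 24 , 24
Constant fourth difference = 24, so extend:
210 + 24 = 234;  1036 + 234 = 1270;  3787 + 1270 = 5057;  11401 + 5057 = 16458

16458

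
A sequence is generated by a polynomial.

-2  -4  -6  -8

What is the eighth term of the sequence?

-16

Δ: -2, -2, -2
The first differences are constant (-2).
-8 − 2 = -10
-10 − 2 = -12
-12 − 2 = -14
-14 − 2 = -16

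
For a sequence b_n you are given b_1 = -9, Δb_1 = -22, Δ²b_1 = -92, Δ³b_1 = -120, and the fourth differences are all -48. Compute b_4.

-471

Build the table forward from the leading diagonal:
Δ⁴: -48  -48  -48  -48
Δ³: -120  -168  -216  -264
Δ²: -92  -212  -380  -596
Δ: -22  -114  -326  -706
b: -9  -31  -145  -471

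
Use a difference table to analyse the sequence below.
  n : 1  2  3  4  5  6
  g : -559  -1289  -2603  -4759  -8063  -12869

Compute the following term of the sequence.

Δ: -730, -1314, -2156, -3304, -4806
Δ²: -584, -842, -1148, -1502
Δ³: -258, -306, -354
Δ⁴: -48, -48
Constant fourth difference = -48, so extend:
-354 − 48 = -402;  -1502 − 402 = -1904;  -4806 − 1904 = -6710;  -12869 − 6710 = -19579

-19579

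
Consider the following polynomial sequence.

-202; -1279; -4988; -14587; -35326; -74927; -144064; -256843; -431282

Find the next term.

-689791

D1: -1077 , -3709 , -9599 , -20739 , -39601 , -69137 , -112779 , -174439
D2: -2632 , -5890 , -11140 , -18862 , -29536 , -43642 , -61660
D3: -3258 , -5250 , -7722 , -10674 , -14106 , -18018
D4: -1992 , -2472 , -2952 , -3432 , -3912
D5: -480 , -480 , -480 , -480
Constant fifth difference = -480, so extend:
-3912 − 480 = -4392;  -18018 − 4392 = -22410;  -61660 − 22410 = -84070;  -174439 − 84070 = -258509;  -431282 − 258509 = -689791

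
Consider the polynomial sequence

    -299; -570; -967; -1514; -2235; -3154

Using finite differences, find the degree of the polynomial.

3

D1: -271, -397, -547, -721, -919
D2: -126, -150, -174, -198
D3: -24, -24, -24
The third differences are constant, so the polynomial has degree 3.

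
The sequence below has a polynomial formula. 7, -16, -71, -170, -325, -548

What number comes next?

-851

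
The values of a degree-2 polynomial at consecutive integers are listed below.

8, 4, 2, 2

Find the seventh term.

14

-4  -2  0
2  2
Second differences constant at 2.
0 + 2 = 2;  2 + 2 = 4
2 + 2 = 4;  4 + 4 = 8
4 + 2 = 6;  8 + 6 = 14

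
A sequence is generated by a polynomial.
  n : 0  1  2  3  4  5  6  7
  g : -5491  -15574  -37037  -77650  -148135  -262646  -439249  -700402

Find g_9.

First differences: -10083, -21463, -40613, -70485, -114511, -176603, -261153
Second differences: -11380, -19150, -29872, -44026, -62092, -84550
Third differences: -7770, -10722, -14154, -18066, -22458
Fourth differences: -2952, -3432, -3912, -4392
Fifth differences: -480, -480, -480
Fifth differences constant at -480.
-4392 − 480 = -4872;  -22458 − 4872 = -27330;  -84550 − 27330 = -111880;  -261153 − 111880 = -373033;  -700402 − 373033 = -1073435
-4872 − 480 = -5352;  -27330 − 5352 = -32682;  -111880 − 32682 = -144562;  -373033 − 144562 = -517595;  -1073435 − 517595 = -1591030

-1591030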